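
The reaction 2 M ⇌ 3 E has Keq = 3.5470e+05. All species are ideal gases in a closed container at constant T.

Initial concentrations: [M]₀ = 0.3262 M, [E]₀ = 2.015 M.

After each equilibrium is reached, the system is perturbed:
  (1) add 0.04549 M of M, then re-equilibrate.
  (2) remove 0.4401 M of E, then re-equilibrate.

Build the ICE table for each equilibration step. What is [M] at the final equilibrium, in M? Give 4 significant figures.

[M]_eq = 0.0052 M

Q₀ = 76.89 vs Keq = 3.5470e+05 ⇒ Q<K, forward
Step 1:
                  M         E
  init       0.3262     2.015
  Δ         -0.3196    0.4794
  eq       0.006615     2.494
  solve Keq expr → x = 0.1598; check Q = 3.5470e+05
Then add 0.04549 M of M.
Step 2:
                  M         E
  init       0.0521     2.494
  Δ        -0.04522   0.06783
  eq       0.006886     2.562
  solve Keq expr → x = 0.02261; check Q = 3.5470e+05
Then remove 0.4401 M of E.
Step 3:
                  M         E
  init     0.006886     2.122
  Δ       -0.001686   0.00253
  eq         0.0052     2.125
  solve Keq expr → x = 8.4323e-04; check Q = 3.5470e+05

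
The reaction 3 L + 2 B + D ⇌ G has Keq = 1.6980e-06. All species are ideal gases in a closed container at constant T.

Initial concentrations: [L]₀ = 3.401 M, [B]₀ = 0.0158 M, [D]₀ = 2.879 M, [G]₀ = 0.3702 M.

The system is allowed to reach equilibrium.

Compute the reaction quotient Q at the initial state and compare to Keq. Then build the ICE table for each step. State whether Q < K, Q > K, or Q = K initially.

Q₀ = 13.09; Q > K (proceeds reverse)

Q₀ = 13.09 vs Keq = 1.6980e-06 ⇒ Q>K, reverse
Step 1:
                  L         B         D         G
  init        3.401    0.0158     2.879    0.3702
  Δ            1.11    0.7398    0.3699   -0.3699
  eq          4.511    0.7556     3.249 2.8909e-04
  solve Keq expr → x = -0.3699; check Q = 1.6980e-06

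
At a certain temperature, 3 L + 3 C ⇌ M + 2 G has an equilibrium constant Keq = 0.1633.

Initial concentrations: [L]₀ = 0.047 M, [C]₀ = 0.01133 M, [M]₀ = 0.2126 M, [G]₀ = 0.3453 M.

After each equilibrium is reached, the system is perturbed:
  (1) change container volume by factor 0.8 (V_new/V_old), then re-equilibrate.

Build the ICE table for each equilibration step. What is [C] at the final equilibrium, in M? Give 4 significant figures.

Q₀ = 1.6787e+08 vs Keq = 0.1633 ⇒ Q>K, reverse
Step 1:
                   L          C          M          G
  I            0.047    0.01133     0.2126     0.3453
  C           0.3786     0.3786    -0.1262    -0.2524
  E           0.4256     0.3899    0.08641    0.09292
  solve Keq expr → x = -0.1262; check Q = 0.1633
Then change container volume by factor 0.8 (V_new/V_old).
Step 2:
                   L          C          M          G
  I            0.532     0.4874      0.108     0.1161
  C         -0.02597   -0.02597   0.008657    0.01731
  E            0.506     0.4614     0.1167     0.1335
  solve Keq expr → x = 0.008657; check Q = 0.1633

[C]_eq = 0.4614 M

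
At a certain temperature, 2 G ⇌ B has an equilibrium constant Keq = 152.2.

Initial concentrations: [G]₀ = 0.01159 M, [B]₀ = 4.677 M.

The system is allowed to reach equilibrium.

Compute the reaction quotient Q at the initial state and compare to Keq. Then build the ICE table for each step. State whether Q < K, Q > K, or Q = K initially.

Q₀ = 3.4818e+04 vs Keq = 152.2 ⇒ Q>K, reverse
Step 1:
                    G           B
  Initial     0.01159       4.677
  Change       0.1622    -0.08109
  Equil        0.1738       4.596
  solve Keq expr → x = -0.08109; check Q = 152.2

Q₀ = 3.4818e+04; Q > K (proceeds reverse)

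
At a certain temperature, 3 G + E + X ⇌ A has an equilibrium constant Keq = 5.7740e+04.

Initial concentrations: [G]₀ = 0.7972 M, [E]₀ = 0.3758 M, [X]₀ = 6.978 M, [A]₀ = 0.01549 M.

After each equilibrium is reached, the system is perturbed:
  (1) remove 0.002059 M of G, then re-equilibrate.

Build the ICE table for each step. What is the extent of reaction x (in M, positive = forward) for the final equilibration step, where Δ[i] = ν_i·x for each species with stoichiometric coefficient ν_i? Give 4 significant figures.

Q₀ = 0.01166 vs Keq = 5.7740e+04 ⇒ Q<K, forward
Step 1:
                   G          E          X          A
  init        0.7972     0.3758      6.978    0.01549
  Δ          -0.7789    -0.2596    -0.2596     0.2596
  eq         0.01828     0.1162      6.718     0.2751
  solve Keq expr → x = 0.2596; check Q = 5.7740e+04
Then remove 0.002059 M of G.
Step 2:
                   G          E          X          A
  init       0.01622     0.1162      6.718     0.2751
  Δ         0.002009 6.6953e-04 6.6953e-04 -6.6953e-04
  eq         0.01823     0.1168      6.719     0.2745
  solve Keq expr → x = -6.6953e-04; check Q = 5.7740e+04

x = -6.6953e-04 M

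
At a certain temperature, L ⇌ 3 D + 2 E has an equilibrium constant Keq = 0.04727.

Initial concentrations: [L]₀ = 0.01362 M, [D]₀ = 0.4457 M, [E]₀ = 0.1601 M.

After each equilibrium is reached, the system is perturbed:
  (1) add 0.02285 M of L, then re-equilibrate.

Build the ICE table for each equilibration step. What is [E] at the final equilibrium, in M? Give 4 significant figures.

Q₀ = 0.1666 vs Keq = 0.04727 ⇒ Q>K, reverse
Step 1:
                  L         D         E
  init      0.01362    0.4457    0.1601
  Δ         0.01256  -0.03768  -0.02512
  eq        0.02618     0.408     0.135
  solve Keq expr → x = -0.01256; check Q = 0.04727
Then add 0.02285 M of L.
Step 2:
                  L         D         E
  init      0.04903     0.408     0.135
  Δ        -0.00875   0.02625    0.0175
  eq        0.04028    0.4343    0.1525
  solve Keq expr → x = 0.00875; check Q = 0.04727

[E]_eq = 0.1525 M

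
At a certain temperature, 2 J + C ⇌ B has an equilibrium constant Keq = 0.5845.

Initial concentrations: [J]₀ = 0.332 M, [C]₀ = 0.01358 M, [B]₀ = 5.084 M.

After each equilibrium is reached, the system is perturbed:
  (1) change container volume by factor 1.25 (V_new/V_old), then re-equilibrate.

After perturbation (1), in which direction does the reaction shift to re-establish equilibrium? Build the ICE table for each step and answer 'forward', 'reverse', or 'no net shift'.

Direction: reverse

Q₀ = 3396 vs Keq = 0.5845 ⇒ Q>K, reverse
Step 1:
                  J         C         B
  I           0.332   0.01358     5.084
  C           2.166     1.083    -1.083
  E           2.498     1.097     4.001
  solve Keq expr → x = -1.083; check Q = 0.5845
Then change container volume by factor 1.25 (V_new/V_old).
Step 2:
                  J         C         B
  I           1.999    0.8774     3.201
  C          0.2743    0.1372   -0.1372
  E           2.273     1.015     3.064
  solve Keq expr → x = -0.1372; check Q = 0.5845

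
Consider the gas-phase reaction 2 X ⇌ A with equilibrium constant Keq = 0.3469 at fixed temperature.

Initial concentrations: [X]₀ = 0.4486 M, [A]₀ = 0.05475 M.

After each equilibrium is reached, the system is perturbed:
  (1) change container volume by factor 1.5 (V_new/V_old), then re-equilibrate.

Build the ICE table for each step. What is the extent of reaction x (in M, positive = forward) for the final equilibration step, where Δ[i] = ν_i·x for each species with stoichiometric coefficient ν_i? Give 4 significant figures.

x = -0.01009 M

Q₀ = 0.2721 vs Keq = 0.3469 ⇒ Q<K, forward
Step 1:
                    X           A
  Initial      0.4486     0.05475
  Change     -0.01872    0.009358
  Equil        0.4299     0.06411
  solve Keq expr → x = 0.009358; check Q = 0.3469
Then change container volume by factor 1.5 (V_new/V_old).
Step 2:
                    X           A
  Initial      0.2866     0.04274
  Change      0.02018    -0.01009
  Equil        0.3068     0.03265
  solve Keq expr → x = -0.01009; check Q = 0.3469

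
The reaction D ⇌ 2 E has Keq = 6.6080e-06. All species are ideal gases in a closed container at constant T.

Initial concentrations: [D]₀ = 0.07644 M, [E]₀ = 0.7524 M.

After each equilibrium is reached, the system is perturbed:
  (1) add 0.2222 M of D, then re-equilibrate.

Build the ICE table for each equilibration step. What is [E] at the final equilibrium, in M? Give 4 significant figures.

[E]_eq = 0.00211 M

Q₀ = 7.406 vs Keq = 6.6080e-06 ⇒ Q>K, reverse
Step 1:
                  D         E
  Initial   0.07644    0.7524
  Change     0.3753   -0.7507
  Equil      0.4518  0.001728
  solve Keq expr → x = -0.3753; check Q = 6.6080e-06
Then add 0.2222 M of D.
Step 2:
                  D         E
  Initial     0.674  0.001728
  Change  -1.9113e-04 3.8225e-04
  Equil      0.6738   0.00211
  solve Keq expr → x = 1.9113e-04; check Q = 6.6080e-06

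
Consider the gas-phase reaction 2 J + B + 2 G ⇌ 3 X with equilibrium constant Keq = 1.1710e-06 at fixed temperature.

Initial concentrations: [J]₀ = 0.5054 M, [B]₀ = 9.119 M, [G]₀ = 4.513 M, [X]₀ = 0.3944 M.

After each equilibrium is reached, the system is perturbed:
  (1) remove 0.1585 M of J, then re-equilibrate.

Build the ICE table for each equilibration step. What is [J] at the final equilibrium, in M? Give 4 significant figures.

[J]_eq = 0.5808 M

Q₀ = 0.001293 vs Keq = 1.1710e-06 ⇒ Q>K, reverse
Step 1:
                    J           B           G           X
  I            0.5054       9.119       4.513      0.3944
  C            0.2291      0.1145      0.2291     -0.3436
  E            0.7345       9.234       4.742     0.05081
  solve Keq expr → x = -0.1145; check Q = 1.1710e-06
Then remove 0.1585 M of J.
Step 2:
                    J           B           G           X
  I             0.576       9.234       4.742     0.05081
  C          0.004883    0.002441    0.004883   -0.007324
  E            0.5808       9.236       4.747     0.04348
  solve Keq expr → x = -0.002441; check Q = 1.1710e-06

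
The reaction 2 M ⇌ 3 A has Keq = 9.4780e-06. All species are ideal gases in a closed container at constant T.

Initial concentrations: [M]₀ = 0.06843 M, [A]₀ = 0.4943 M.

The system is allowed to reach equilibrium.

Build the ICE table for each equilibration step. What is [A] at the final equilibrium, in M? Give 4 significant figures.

Q₀ = 25.79 vs Keq = 9.4780e-06 ⇒ Q>K, reverse
Step 1:
                  M         A
  I         0.06843    0.4943
  C           0.322    -0.483
  E          0.3904    0.0113
  solve Keq expr → x = -0.161; check Q = 9.4780e-06

[A]_eq = 0.0113 M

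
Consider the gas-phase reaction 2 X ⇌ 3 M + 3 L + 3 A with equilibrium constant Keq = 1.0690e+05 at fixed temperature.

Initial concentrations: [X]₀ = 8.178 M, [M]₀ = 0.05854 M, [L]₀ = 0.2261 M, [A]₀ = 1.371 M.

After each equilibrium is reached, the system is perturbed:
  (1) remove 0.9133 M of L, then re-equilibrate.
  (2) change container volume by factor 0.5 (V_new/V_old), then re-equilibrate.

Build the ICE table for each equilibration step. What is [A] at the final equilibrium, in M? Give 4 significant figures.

Q₀ = 8.9347e-08 vs Keq = 1.0690e+05 ⇒ Q<K, forward
Step 1:
                   X          M          L          A
  I            8.178    0.05854     0.2261      1.371
  C           -3.114      4.671      4.671      4.671
  E            5.064       4.73      4.897      6.042
  solve Keq expr → x = 1.557; check Q = 1.0690e+05
Then remove 0.9133 M of L.
Step 2:
                   X          M          L          A
  I            5.064       4.73      3.984      6.042
  C           -0.197     0.2956     0.2956     0.2956
  E            4.867      5.025       4.28      6.338
  solve Keq expr → x = 0.09852; check Q = 1.0690e+05
Then change container volume by factor 0.5 (V_new/V_old).
Step 3:
                   X          M          L          A
  I            9.734      10.05      8.559      12.68
  C            2.591     -3.886     -3.886     -3.886
  E            12.32      6.165      4.673       8.79
  solve Keq expr → x = -1.295; check Q = 1.0690e+05

[A]_eq = 8.79 M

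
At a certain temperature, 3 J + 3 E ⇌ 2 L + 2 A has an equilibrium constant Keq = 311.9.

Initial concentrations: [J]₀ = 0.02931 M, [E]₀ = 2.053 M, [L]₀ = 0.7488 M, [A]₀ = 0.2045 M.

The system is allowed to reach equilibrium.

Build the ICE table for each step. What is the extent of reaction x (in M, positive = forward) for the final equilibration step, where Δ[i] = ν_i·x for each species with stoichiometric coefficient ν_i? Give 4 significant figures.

Q₀ = 107.6 vs Keq = 311.9 ⇒ Q<K, forward
Step 1:
                    J           E           L           A
  Initial     0.02931       2.053      0.7488      0.2045
  Change    -0.008201   -0.008201    0.005467    0.005467
  Equil       0.02111       2.045      0.7543        0.21
  solve Keq expr → x = 0.002734; check Q = 311.9

x = 0.002734 M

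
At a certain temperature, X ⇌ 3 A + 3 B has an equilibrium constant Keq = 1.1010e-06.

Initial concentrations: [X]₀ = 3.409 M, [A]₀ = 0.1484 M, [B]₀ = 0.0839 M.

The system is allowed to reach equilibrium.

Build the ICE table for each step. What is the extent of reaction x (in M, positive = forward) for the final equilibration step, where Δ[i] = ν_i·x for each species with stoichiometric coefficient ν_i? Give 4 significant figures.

Q₀ = 5.6619e-07 vs Keq = 1.1010e-06 ⇒ Q<K, forward
Step 1:
                  X         A         B
  I           3.409    0.1484    0.0839
  C       -0.004197   0.01259   0.01259
  E           3.405     0.161   0.09649
  solve Keq expr → x = 0.004197; check Q = 1.1010e-06

x = 0.004197 M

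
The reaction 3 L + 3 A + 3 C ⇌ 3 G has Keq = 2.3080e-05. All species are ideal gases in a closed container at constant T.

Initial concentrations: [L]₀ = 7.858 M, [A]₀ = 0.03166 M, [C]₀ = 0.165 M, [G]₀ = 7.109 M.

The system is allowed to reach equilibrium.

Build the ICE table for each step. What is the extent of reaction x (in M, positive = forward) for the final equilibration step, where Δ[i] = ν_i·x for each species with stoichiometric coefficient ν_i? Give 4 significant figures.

Q₀ = 5.1940e+06 vs Keq = 2.3080e-05 ⇒ Q>K, reverse
Step 1:
                   L          A          C          G
  init         7.858    0.03166      0.165      7.109
  Δ             3.34       3.34       3.34      -3.34
  eq            11.2      3.372      3.505      3.769
  solve Keq expr → x = -1.113; check Q = 2.3080e-05

x = -1.113 M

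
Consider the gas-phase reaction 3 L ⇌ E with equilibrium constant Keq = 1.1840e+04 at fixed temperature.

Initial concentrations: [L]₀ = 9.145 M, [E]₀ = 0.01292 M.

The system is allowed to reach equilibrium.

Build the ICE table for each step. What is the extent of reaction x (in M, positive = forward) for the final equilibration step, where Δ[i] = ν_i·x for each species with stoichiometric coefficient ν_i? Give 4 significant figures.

Q₀ = 1.6893e-05 vs Keq = 1.1840e+04 ⇒ Q<K, forward
Step 1:
                    L           E
  init          9.145     0.01292
  Δ            -9.081       3.027
  eq          0.06356        3.04
  solve Keq expr → x = 3.027; check Q = 1.1840e+04

x = 3.027 M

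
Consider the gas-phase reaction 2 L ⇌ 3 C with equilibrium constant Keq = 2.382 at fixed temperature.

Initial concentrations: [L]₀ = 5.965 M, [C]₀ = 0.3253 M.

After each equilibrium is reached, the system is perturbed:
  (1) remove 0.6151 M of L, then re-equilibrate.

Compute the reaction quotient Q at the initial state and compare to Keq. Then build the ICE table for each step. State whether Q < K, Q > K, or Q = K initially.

Q₀ = 9.6746e-04; Q < K (proceeds forward)

Q₀ = 9.6746e-04 vs Keq = 2.382 ⇒ Q<K, forward
Step 1:
                    L           C
  I             5.965      0.3253
  C             -2.01       3.015
  E             3.955        3.34
  solve Keq expr → x = 1.005; check Q = 2.382
Then remove 0.6151 M of L.
Step 2:
                    L           C
  I              3.34        3.34
  C            0.1703     -0.2554
  E              3.51       3.085
  solve Keq expr → x = -0.08513; check Q = 2.382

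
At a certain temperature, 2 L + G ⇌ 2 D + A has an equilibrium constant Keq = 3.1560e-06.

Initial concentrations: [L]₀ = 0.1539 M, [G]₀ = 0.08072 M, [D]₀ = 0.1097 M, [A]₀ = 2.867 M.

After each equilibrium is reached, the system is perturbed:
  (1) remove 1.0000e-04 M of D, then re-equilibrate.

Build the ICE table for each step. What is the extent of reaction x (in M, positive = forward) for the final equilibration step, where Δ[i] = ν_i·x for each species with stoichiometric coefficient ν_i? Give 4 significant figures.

x = 4.9971e-05 M

Q₀ = 18.05 vs Keq = 3.1560e-06 ⇒ Q>K, reverse
Step 1:
                   L          G          D          A
  I           0.1539    0.08072     0.1097      2.867
  C           0.1096     0.0548    -0.1096    -0.0548
  E           0.2635     0.1355 1.0276e-04      2.812
  solve Keq expr → x = -0.0548; check Q = 3.1560e-06
Then remove 1.0000e-04 M of D.
Step 2:
                   L          G          D          A
  I           0.2635     0.1355 2.7592e-06      2.812
  C       -9.9941e-05 -4.9971e-05 9.9941e-05 4.9971e-05
  E           0.2634     0.1355 1.0270e-04      2.812
  solve Keq expr → x = 4.9971e-05; check Q = 3.1560e-06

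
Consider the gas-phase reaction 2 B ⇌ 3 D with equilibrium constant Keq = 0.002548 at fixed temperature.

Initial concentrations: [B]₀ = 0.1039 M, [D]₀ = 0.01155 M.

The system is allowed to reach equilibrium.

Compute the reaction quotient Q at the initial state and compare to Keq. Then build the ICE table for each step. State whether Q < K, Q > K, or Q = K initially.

Q₀ = 1.4273e-04; Q < K (proceeds forward)

Q₀ = 1.4273e-04 vs Keq = 0.002548 ⇒ Q<K, forward
Step 1:
                    B           D
  init         0.1039     0.01155
  Δ          -0.01098     0.01647
  eq          0.09292     0.02802
  solve Keq expr → x = 0.00549; check Q = 0.002548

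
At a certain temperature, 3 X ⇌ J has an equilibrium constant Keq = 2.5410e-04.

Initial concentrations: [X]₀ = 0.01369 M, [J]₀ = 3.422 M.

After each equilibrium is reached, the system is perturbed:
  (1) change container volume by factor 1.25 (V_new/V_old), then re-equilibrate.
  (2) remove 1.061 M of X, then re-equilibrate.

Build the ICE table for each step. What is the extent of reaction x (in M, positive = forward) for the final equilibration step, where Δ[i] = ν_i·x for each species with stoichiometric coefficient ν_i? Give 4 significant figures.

x = -0.03925 M

Q₀ = 1.3337e+06 vs Keq = 2.5410e-04 ⇒ Q>K, reverse
Step 1:
                    X           J
  Initial     0.01369       3.422
  Change        9.591      -3.197
  Equil         9.604      0.2251
  solve Keq expr → x = -3.197; check Q = 2.5410e-04
Then change container volume by factor 1.25 (V_new/V_old).
Step 2:
                    X           J
  Initial       7.683      0.1801
  Change       0.1709    -0.05697
  Equil         7.854      0.1231
  solve Keq expr → x = -0.05697; check Q = 2.5410e-04
Then remove 1.061 M of X.
Step 3:
                    X           J
  Initial       6.793      0.1231
  Change       0.1177    -0.03925
  Equil         6.911     0.08388
  solve Keq expr → x = -0.03925; check Q = 2.5410e-04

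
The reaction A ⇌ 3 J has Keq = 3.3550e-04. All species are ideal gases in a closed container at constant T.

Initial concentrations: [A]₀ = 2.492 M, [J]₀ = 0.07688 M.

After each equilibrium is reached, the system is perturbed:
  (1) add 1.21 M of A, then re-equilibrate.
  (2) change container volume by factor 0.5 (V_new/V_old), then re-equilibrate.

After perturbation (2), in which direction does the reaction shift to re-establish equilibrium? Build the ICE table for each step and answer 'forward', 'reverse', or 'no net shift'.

Direction: reverse

Q₀ = 1.8234e-04 vs Keq = 3.3550e-04 ⇒ Q<K, forward
Step 1:
                  A         J
  init        2.492   0.07688
  Δ       -0.005751   0.01725
  eq          2.486   0.09413
  solve Keq expr → x = 0.005751; check Q = 3.3550e-04
Then add 1.21 M of A.
Step 2:
                  A         J
  init        3.696   0.09413
  Δ        -0.00442   0.01326
  eq          3.692    0.1074
  solve Keq expr → x = 0.00442; check Q = 3.3550e-04
Then change container volume by factor 0.5 (V_new/V_old).
Step 3:
                  A         J
  init        7.384    0.2148
  Δ         0.02644  -0.07932
  eq           7.41    0.1355
  solve Keq expr → x = -0.02644; check Q = 3.3550e-04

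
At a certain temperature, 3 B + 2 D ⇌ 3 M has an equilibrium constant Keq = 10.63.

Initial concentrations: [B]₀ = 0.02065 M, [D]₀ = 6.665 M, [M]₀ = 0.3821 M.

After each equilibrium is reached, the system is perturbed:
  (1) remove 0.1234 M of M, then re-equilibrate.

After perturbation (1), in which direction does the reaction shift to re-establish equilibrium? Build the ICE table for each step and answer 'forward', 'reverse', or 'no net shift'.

Q₀ = 142.6 vs Keq = 10.63 ⇒ Q>K, reverse
Step 1:
                    B           D           M
  init        0.02065       6.665      0.3821
  Δ           0.02512     0.01674    -0.02512
  eq          0.04577       6.682       0.357
  solve Keq expr → x = -0.008372; check Q = 10.63
Then remove 0.1234 M of M.
Step 2:
                    B           D           M
  init        0.04577       6.682      0.2336
  Δ            -0.014   -0.009331       0.014
  eq          0.03177       6.672      0.2476
  solve Keq expr → x = 0.004665; check Q = 10.63

Direction: forward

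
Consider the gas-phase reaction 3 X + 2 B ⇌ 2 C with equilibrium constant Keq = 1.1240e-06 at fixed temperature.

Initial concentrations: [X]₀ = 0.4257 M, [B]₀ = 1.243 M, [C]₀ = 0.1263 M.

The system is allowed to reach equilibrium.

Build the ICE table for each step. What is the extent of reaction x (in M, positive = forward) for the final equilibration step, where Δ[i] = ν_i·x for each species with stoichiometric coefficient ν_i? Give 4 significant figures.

x = -0.0628 M

Q₀ = 0.1338 vs Keq = 1.1240e-06 ⇒ Q>K, reverse
Step 1:
                    X           B           C
  I            0.4257       1.243      0.1263
  C            0.1884      0.1256     -0.1256
  E            0.6141       1.369  6.9827e-04
  solve Keq expr → x = -0.0628; check Q = 1.1240e-06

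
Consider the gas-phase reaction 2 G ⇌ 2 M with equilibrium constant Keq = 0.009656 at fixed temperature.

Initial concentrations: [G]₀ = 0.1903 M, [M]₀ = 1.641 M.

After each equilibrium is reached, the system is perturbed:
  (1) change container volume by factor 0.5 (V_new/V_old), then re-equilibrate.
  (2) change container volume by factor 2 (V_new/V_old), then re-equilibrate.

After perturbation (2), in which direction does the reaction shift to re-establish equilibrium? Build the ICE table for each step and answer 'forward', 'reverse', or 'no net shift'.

Q₀ = 74.36 vs Keq = 0.009656 ⇒ Q>K, reverse
Step 1:
                   G          M
  init        0.1903      1.641
  Δ            1.477     -1.477
  eq           1.667     0.1639
  solve Keq expr → x = -0.7386; check Q = 0.009656
Then change container volume by factor 0.5 (V_new/V_old).
Step 2:
                   G          M
  init         3.335     0.3277
  Δ                0          0
  eq           3.335     0.3277
  solve Keq expr → x = 0; check Q = 0.009656
Then change container volume by factor 2 (V_new/V_old).
Step 3:
                   G          M
  init         1.667     0.1639
  Δ                0          0
  eq           1.667     0.1639
  solve Keq expr → x = 0; check Q = 0.009656

Direction: no net shift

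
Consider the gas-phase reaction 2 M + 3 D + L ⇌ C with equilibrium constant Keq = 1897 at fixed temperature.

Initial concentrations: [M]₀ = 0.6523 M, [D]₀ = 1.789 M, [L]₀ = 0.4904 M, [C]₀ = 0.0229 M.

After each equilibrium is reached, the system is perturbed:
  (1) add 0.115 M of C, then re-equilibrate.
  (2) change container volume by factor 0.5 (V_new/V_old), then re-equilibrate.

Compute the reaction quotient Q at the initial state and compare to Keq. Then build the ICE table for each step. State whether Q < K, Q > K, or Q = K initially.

Q₀ = 0.01917 vs Keq = 1897 ⇒ Q<K, forward
Step 1:
                   M          D          L          C
  init        0.6523      1.789     0.4904     0.0229
  Δ          -0.6142    -0.9213    -0.3071     0.3071
  eq         0.03811     0.8677     0.1833       0.33
  solve Keq expr → x = 0.3071; check Q = 1897
Then add 0.115 M of C.
Step 2:
                   M          D          L          C
  init       0.03811     0.8677     0.1833      0.445
  Δ         0.005135   0.007702   0.002567  -0.002567
  eq         0.04325     0.8754     0.1859     0.4424
  solve Keq expr → x = -0.002567; check Q = 1897
Then change container volume by factor 0.5 (V_new/V_old).
Step 3:
                   M          D          L          C
  init       0.08649      1.751     0.3717     0.8849
  Δ         -0.06858    -0.1029   -0.03429    0.03429
  eq         0.01791      1.648     0.3375     0.9191
  solve Keq expr → x = 0.03429; check Q = 1897

Q₀ = 0.01917; Q < K (proceeds forward)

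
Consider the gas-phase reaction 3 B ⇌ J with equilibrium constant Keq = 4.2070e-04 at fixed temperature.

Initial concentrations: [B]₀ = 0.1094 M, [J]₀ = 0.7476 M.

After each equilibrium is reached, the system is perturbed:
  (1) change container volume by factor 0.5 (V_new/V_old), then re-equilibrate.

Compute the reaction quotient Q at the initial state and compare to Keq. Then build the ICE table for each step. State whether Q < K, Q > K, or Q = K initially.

Q₀ = 571 vs Keq = 4.2070e-04 ⇒ Q>K, reverse
Step 1:
                   B          J
  I           0.1094     0.7476
  C            2.227    -0.7422
  E            2.336   0.005364
  solve Keq expr → x = -0.7422; check Q = 4.2070e-04
Then change container volume by factor 0.5 (V_new/V_old).
Step 2:
                   B          J
  I            4.672    0.01073
  C          -0.0893    0.02977
  E            4.583    0.04049
  solve Keq expr → x = 0.02977; check Q = 4.2070e-04

Q₀ = 571; Q > K (proceeds reverse)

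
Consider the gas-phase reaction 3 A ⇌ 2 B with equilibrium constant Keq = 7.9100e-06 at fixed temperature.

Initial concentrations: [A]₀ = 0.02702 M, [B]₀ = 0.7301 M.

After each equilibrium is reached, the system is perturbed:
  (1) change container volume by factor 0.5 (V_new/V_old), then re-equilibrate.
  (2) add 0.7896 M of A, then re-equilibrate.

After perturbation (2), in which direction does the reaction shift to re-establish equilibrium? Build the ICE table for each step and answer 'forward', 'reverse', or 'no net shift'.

Direction: forward

Q₀ = 2.7021e+04 vs Keq = 7.9100e-06 ⇒ Q>K, reverse
Step 1:
                  A         B
  Initial   0.02702    0.7301
  Change       1.09   -0.7268
  Equil       1.117  0.003321
  solve Keq expr → x = -0.3634; check Q = 7.9100e-06
Then change container volume by factor 0.5 (V_new/V_old).
Step 2:
                  A         B
  Initial     2.234  0.006642
  Change  -0.004088  0.002725
  Equil        2.23  0.009368
  solve Keq expr → x = 0.001363; check Q = 7.9100e-06
Then add 0.7896 M of A.
Step 3:
                  A         B
  Initial      3.02  0.009368
  Change     -0.008  0.005333
  Equil       3.012    0.0147
  solve Keq expr → x = 0.002667; check Q = 7.9100e-06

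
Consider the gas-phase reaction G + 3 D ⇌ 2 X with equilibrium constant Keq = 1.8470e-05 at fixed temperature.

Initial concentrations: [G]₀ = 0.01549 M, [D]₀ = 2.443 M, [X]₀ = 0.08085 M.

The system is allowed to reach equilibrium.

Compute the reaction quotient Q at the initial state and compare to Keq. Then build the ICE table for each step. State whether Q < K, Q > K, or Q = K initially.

Q₀ = 0.02894; Q > K (proceeds reverse)

Q₀ = 0.02894 vs Keq = 1.8470e-05 ⇒ Q>K, reverse
Step 1:
                    G           D           X
  I           0.01549       2.443     0.08085
  C           0.03838      0.1152    -0.07677
  E           0.05387       2.558    0.004081
  solve Keq expr → x = -0.03838; check Q = 1.8470e-05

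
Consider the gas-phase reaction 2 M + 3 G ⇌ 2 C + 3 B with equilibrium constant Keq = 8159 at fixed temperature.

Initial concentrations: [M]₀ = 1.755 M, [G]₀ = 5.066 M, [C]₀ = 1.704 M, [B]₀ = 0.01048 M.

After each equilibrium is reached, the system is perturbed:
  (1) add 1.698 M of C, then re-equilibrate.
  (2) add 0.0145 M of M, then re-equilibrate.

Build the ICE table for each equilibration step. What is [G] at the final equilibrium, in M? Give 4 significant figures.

[G]_eq = 2.501 M

Q₀ = 8.3459e-09 vs Keq = 8159 ⇒ Q<K, forward
Step 1:
                   M          G          C          B
  init         1.755      5.066      1.704    0.01048
  Δ           -1.715     -2.573      1.715      2.573
  eq         0.03991      2.493      3.419      2.583
  solve Keq expr → x = 0.8575; check Q = 8159
Then add 1.698 M of C.
Step 2:
                   M          G          C          B
  init       0.03991      2.493      5.117      2.583
  Δ          0.01777    0.02665   -0.01777   -0.02665
  eq         0.05768       2.52      5.099      2.556
  solve Keq expr → x = -0.008884; check Q = 8159
Then add 0.0145 M of M.
Step 3:
                   M          G          C          B
  init       0.07218       2.52      5.099      2.556
  Δ           -0.013   -0.01951      0.013    0.01951
  eq         0.05918      2.501      5.112      2.576
  solve Keq expr → x = 0.006502; check Q = 8159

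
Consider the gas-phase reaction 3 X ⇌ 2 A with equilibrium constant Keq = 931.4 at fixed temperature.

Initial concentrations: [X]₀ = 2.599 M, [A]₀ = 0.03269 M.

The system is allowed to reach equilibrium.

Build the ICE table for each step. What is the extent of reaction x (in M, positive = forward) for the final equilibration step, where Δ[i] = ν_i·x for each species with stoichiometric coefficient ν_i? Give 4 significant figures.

Q₀ = 6.0871e-05 vs Keq = 931.4 ⇒ Q<K, forward
Step 1:
                    X           A
  init          2.599     0.03269
  Δ            -2.455       1.637
  eq           0.1441       1.669
  solve Keq expr → x = 0.8183; check Q = 931.4

x = 0.8183 M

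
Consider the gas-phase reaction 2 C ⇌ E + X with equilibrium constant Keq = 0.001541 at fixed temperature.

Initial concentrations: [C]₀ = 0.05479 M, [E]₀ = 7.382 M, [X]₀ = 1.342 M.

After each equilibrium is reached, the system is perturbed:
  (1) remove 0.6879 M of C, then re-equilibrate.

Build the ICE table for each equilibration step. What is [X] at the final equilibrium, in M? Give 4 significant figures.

[X]_eq = 0.001071 M

Q₀ = 3300 vs Keq = 0.001541 ⇒ Q>K, reverse
Step 1:
                    C           E           X
  init        0.05479       7.382       1.342
  Δ              2.68       -1.34       -1.34
  eq            2.735       6.042    0.001908
  solve Keq expr → x = -1.34; check Q = 0.001541
Then remove 0.6879 M of C.
Step 2:
                    C           E           X
  init          2.047       6.042    0.001908
  Δ          0.001674 -8.3711e-04 -8.3711e-04
  eq            2.049       6.041    0.001071
  solve Keq expr → x = -8.3711e-04; check Q = 0.001541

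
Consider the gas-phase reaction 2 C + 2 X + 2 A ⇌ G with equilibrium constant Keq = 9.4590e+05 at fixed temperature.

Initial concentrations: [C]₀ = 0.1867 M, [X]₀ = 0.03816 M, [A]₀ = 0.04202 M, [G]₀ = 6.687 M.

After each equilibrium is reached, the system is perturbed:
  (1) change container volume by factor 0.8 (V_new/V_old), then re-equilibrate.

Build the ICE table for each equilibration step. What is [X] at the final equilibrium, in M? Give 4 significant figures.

[X]_eq = 0.09961 M

Q₀ = 7.4613e+07 vs Keq = 9.4590e+05 ⇒ Q>K, reverse
Step 1:
                   C          X          A          G
  Initial     0.1867    0.03816    0.04202      6.687
  Change       0.063      0.063      0.063    -0.0315
  Equil       0.2497     0.1012      0.105      6.656
  solve Keq expr → x = -0.0315; check Q = 9.4590e+05
Then change container volume by factor 0.8 (V_new/V_old).
Step 2:
                   C          X          A          G
  Initial     0.3121     0.1264     0.1313      8.319
  Change    -0.02683   -0.02683   -0.02683    0.01342
  Equil       0.2853    0.09961     0.1044      8.333
  solve Keq expr → x = 0.01342; check Q = 9.4590e+05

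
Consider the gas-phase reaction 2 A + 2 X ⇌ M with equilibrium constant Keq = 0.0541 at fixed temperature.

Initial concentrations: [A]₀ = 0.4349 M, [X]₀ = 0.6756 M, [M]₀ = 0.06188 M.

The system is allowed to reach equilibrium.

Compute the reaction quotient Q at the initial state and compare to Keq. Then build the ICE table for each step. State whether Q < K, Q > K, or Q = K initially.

Q₀ = 0.7168; Q > K (proceeds reverse)

Q₀ = 0.7168 vs Keq = 0.0541 ⇒ Q>K, reverse
Step 1:
                  A         X         M
  init       0.4349    0.6756   0.06188
  Δ          0.1046    0.1046   -0.0523
  eq         0.5395    0.7802  0.009584
  solve Keq expr → x = -0.0523; check Q = 0.0541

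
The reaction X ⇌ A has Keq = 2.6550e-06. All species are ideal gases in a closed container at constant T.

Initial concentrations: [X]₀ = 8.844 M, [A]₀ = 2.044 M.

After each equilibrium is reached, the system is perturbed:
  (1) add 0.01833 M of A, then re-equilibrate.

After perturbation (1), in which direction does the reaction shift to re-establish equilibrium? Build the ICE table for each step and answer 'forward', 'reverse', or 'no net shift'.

Q₀ = 0.2311 vs Keq = 2.6550e-06 ⇒ Q>K, reverse
Step 1:
                   X          A
  init         8.844      2.044
  Δ            2.044     -2.044
  eq           10.89 2.8908e-05
  solve Keq expr → x = -2.044; check Q = 2.6550e-06
Then add 0.01833 M of A.
Step 2:
                   X          A
  init         10.89    0.01836
  Δ          0.01833   -0.01833
  eq           10.91 2.8956e-05
  solve Keq expr → x = -0.01833; check Q = 2.6550e-06

Direction: reverse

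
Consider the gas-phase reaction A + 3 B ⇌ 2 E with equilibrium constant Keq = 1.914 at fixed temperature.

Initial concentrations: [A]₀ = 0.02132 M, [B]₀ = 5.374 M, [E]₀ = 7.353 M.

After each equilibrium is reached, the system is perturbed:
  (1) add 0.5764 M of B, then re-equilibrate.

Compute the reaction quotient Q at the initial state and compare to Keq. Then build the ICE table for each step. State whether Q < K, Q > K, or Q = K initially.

Q₀ = 16.34 vs Keq = 1.914 ⇒ Q>K, reverse
Step 1:
                   A          B          E
  I          0.02132      5.374      7.353
  C           0.1191     0.3574    -0.2383
  E           0.1405      5.731      7.115
  solve Keq expr → x = -0.1191; check Q = 1.914
Then add 0.5764 M of B.
Step 2:
                   A          B          E
  I           0.1405      6.308      7.115
  C         -0.02885   -0.08654     0.0577
  E           0.1116      6.221      7.172
  solve Keq expr → x = 0.02885; check Q = 1.914

Q₀ = 16.34; Q > K (proceeds reverse)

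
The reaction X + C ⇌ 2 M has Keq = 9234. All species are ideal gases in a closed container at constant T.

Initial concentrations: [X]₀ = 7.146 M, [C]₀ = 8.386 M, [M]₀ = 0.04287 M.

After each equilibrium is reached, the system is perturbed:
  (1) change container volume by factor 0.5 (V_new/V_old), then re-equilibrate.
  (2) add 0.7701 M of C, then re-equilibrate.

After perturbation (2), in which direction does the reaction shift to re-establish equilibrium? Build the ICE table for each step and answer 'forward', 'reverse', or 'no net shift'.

Direction: forward

Q₀ = 3.0668e-05 vs Keq = 9234 ⇒ Q<K, forward
Step 1:
                   X          C          M
  Initial      7.146      8.386    0.04287
  Change      -7.128     -7.128      14.26
  Equil      0.01761      1.258       14.3
  solve Keq expr → x = 7.128; check Q = 9234
Then change container volume by factor 0.5 (V_new/V_old).
Step 2:
                   X          C          M
  Initial    0.03522      2.515       28.6
  Change           0          0          0
  Equil      0.03522      2.515       28.6
  solve Keq expr → x = 0; check Q = 9234
Then add 0.7701 M of C.
Step 3:
                   X          C          M
  Initial    0.03522      3.285       28.6
  Change   -0.008157  -0.008157    0.01631
  Equil      0.02706      3.277      28.62
  solve Keq expr → x = 0.008157; check Q = 9234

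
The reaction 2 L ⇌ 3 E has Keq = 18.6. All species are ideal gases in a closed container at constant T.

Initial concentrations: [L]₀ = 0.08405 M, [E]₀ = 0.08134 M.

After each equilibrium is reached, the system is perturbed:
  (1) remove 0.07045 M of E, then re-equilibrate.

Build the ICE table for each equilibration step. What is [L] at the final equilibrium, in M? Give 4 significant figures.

Q₀ = 0.07618 vs Keq = 18.6 ⇒ Q<K, forward
Step 1:
                    L           E
  Initial     0.08405     0.08134
  Change     -0.06624     0.09936
  Equil       0.01781      0.1807
  solve Keq expr → x = 0.03312; check Q = 18.6
Then remove 0.07045 M of E.
Step 2:
                    L           E
  Initial     0.01781      0.1102
  Change    -0.007915     0.01187
  Equil      0.009895      0.1221
  solve Keq expr → x = 0.003958; check Q = 18.6

[L]_eq = 0.009895 M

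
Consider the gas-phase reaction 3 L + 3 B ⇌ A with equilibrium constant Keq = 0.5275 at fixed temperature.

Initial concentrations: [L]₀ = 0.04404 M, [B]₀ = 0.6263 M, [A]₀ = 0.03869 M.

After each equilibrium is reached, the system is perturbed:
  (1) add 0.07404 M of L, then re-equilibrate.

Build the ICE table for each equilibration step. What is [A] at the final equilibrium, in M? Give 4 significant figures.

Q₀ = 1844 vs Keq = 0.5275 ⇒ Q>K, reverse
Step 1:
                    L           B           A
  I           0.04404      0.6263     0.03869
  C            0.1136      0.1136    -0.03785
  E            0.1576      0.7399  8.3628e-04
  solve Keq expr → x = -0.03785; check Q = 0.5275
Then add 0.07404 M of L.
Step 2:
                    L           B           A
  I            0.2316      0.7399  8.3628e-04
  C         -0.004824   -0.004824    0.001608
  E            0.2268       0.735    0.002444
  solve Keq expr → x = 0.001608; check Q = 0.5275

[A]_eq = 0.002444 M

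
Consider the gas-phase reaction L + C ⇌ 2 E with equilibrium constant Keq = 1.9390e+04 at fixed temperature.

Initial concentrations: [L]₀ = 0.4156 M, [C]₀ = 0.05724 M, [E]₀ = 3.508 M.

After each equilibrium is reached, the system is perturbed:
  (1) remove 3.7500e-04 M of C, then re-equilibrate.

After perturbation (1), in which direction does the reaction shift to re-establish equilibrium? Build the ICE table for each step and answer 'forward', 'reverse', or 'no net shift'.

Direction: reverse

Q₀ = 517.3 vs Keq = 1.9390e+04 ⇒ Q<K, forward
Step 1:
                    L           C           E
  Initial      0.4156     0.05724       3.508
  Change     -0.05537    -0.05537      0.1107
  Equil        0.3602    0.001875       3.619
  solve Keq expr → x = 0.05537; check Q = 1.9390e+04
Then remove 3.7500e-04 M of C.
Step 2:
                    L           C           E
  Initial      0.3602      0.0015       3.619
  Change   3.7229e-04  3.7229e-04 -7.4459e-04
  Equil        0.3606    0.001872       3.618
  solve Keq expr → x = -3.7229e-04; check Q = 1.9390e+04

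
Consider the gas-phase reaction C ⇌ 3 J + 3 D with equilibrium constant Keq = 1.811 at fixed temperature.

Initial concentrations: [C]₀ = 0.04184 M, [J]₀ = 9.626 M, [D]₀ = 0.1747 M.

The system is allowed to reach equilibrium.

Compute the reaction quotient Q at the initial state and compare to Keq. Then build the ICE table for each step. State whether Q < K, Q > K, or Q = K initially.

Q₀ = 113.7 vs Keq = 1.811 ⇒ Q>K, reverse
Step 1:
                    C           J           D
  init        0.04184       9.626      0.1747
  Δ            0.0397     -0.1191     -0.1191
  eq          0.08154       9.507      0.0556
  solve Keq expr → x = -0.0397; check Q = 1.811

Q₀ = 113.7; Q > K (proceeds reverse)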